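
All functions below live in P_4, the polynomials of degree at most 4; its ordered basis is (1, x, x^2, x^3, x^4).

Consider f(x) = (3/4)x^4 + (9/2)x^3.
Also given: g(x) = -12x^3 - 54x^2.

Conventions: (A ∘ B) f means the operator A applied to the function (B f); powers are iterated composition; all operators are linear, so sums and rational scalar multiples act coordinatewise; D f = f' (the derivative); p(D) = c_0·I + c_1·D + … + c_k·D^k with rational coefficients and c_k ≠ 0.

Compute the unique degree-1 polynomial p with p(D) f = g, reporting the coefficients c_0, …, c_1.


c_0 = 0, c_1 = -4

D^0 f = (3/4)x^4 + (9/2)x^3
D^1 f = 3x^3 + (27/2)x^2
matching coefficients of g against c_0 f + c_1 Df + … from the top degree down determines the c_i
solution: c_0 = 0, c_1 = -4


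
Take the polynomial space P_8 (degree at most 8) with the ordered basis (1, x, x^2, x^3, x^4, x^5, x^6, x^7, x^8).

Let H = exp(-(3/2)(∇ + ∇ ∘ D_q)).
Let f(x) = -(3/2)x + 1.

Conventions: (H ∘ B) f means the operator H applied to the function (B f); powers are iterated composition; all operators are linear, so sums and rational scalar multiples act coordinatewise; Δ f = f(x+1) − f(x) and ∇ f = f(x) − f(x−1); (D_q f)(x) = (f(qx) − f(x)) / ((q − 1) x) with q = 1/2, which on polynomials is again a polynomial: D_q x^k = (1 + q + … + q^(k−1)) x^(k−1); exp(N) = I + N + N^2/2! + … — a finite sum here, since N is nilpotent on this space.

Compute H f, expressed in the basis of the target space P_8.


the image equals g(x) = -(3/2)x + 13/4

order-1 term: 9/4
the series for exp(-(3/2)(∇ + ∇ ∘ D_q)) f terminates at order 1
exp(-(3/2)(∇ + ∇ ∘ D_q)) f = -(3/2)x + 13/4


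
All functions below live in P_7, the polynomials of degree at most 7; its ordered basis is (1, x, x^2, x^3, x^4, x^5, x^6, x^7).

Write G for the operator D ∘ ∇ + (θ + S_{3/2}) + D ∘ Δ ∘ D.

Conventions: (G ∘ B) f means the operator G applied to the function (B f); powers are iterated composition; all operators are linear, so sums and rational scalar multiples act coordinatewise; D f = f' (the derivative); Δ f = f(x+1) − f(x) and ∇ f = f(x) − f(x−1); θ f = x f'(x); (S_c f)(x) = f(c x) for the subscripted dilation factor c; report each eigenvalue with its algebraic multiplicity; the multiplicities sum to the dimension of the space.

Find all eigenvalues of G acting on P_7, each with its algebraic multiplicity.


λ = 1 (multiplicity 1), λ = 5/2 (multiplicity 1), λ = 17/4 (multiplicity 1), λ = 51/8 (multiplicity 1), λ = 145/16 (multiplicity 1), λ = 403/32 (multiplicity 1), λ = 1113/64 (multiplicity 1), λ = 3083/128 (multiplicity 1)

image of 1: 1
image of x: (5/2)x
image of x^2: (17/4)x^2 + 2
image of x^3: (51/8)x^3 + 6x + 3
image of x^4: (145/16)x^4 + 12x^2 + 12x + 16
image of x^5: (403/32)x^5 + 20x^3 + 30x^2 + 80x + 15
image of x^6: (1113/64)x^6 + 30x^4 + 60x^3 + 240x^2 + 90x + 36
image of x^7: (3083/128)x^7 + 42x^5 + 105x^4 + 560x^3 + 315x^2 + 252x + 35
the matrix is upper triangular; its diagonal is (1, 5/2, 17/4, 51/8, 145/16, 403/32, 1113/64, 3083/128)
for a triangular matrix the eigenvalues are the diagonal entries, with algebraic multiplicity their repetition count


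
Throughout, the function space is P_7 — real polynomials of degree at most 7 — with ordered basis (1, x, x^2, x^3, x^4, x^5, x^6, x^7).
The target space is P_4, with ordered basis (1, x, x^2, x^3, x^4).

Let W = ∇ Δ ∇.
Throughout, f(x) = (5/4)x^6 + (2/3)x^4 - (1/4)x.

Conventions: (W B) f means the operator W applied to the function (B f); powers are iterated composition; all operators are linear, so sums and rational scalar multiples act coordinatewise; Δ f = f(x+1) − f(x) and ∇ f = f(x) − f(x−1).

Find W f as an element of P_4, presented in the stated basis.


∇ f = (15/2)x^5 - (75/4)x^4 + (83/3)x^3 - (91/4)x^2 + (61/6)x - 13/6
Δ ∇ f = (75/2)x^4 + (91/2)x^2 + 23/6
∇ Δ ∇ f = 150x^3 - 225x^2 + 241x - 83

g(x) = 150x^3 - 225x^2 + 241x - 83


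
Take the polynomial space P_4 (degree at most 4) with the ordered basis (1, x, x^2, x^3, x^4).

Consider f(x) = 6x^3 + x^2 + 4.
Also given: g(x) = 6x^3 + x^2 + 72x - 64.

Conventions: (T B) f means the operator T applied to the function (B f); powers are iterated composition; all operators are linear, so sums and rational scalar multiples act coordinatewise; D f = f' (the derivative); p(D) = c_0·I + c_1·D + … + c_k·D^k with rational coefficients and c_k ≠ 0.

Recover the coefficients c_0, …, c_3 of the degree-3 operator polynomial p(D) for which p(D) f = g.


p(D) = I + 2·D^2 − 2·D^3, i.e. c_0 = 1, c_1 = 0, c_2 = 2, c_3 = -2

D^0 f = 6x^3 + x^2 + 4
D^1 f = 18x^2 + 2x
D^2 f = 36x + 2
D^3 f = 36
matching coefficients of g against c_0 f + c_1 Df + … from the top degree down determines the c_i
solution: c_0 = 1, c_1 = 0, c_2 = 2, c_3 = -2


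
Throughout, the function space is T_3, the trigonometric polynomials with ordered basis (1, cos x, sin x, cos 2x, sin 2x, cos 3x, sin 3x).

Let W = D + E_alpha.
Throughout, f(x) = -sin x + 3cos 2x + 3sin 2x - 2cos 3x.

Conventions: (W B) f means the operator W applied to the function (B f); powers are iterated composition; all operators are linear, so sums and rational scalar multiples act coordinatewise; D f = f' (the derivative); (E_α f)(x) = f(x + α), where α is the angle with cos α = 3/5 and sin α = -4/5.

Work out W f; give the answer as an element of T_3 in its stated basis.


D f = -cos x + 6cos 2x - 6sin 2x + 6sin 3x
E_alpha f = (4/5)cos x - (3/5)sin x - (93/25)cos 2x + (51/25)sin 2x + (234/125)cos 3x - (88/125)sin 3x
(D + E_alpha) f = -(1/5)cos x - (3/5)sin x + (57/25)cos 2x - (99/25)sin 2x + (234/125)cos 3x + (662/125)sin 3x

the result is g(x) = -(1/5)cos x - (3/5)sin x + (57/25)cos 2x - (99/25)sin 2x + (234/125)cos 3x + (662/125)sin 3x


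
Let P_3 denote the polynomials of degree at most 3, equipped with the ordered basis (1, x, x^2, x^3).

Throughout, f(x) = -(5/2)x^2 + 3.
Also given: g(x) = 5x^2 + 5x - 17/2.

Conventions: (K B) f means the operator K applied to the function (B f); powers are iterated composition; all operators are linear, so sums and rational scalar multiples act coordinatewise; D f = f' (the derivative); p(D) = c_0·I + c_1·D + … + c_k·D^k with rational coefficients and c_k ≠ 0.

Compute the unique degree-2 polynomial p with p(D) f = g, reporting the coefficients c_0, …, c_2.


p(D) = -2·I − D + (1/2)·D^2, i.e. c_0 = -2, c_1 = -1, c_2 = 1/2

D^0 f = -(5/2)x^2 + 3
D^1 f = -5x
D^2 f = -5
matching coefficients of g against c_0 f + c_1 Df + … from the top degree down determines the c_i
solution: c_0 = -2, c_1 = -1, c_2 = 1/2


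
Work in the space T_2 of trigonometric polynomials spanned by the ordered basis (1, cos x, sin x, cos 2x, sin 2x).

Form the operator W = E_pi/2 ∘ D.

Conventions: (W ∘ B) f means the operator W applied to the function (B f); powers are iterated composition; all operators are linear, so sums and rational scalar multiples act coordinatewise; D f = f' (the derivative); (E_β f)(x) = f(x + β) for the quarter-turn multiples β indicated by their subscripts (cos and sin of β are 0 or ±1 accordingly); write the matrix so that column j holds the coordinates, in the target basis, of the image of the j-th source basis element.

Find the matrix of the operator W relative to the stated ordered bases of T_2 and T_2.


image of 1: 0
image of cos x: -cos x
image of sin x: -sin x
image of cos 2x: 2sin 2x
image of sin 2x: -2cos 2x
each image's coordinates form column j of the matrix

the matrix is [[0, 0, 0, 0, 0]; [0, -1, 0, 0, 0]; [0, 0, -1, 0, 0]; [0, 0, 0, 0, -2]; [0, 0, 0, 2, 0]] (rows listed top to bottom)


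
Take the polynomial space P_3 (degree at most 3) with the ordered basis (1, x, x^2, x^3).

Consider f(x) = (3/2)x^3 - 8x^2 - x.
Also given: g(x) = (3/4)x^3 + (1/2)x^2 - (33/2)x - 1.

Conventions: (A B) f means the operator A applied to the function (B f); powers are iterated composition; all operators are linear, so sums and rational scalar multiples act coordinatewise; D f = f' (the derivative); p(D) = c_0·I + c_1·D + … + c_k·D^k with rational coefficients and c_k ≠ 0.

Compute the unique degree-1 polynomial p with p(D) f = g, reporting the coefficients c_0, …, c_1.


D^0 f = (3/2)x^3 - 8x^2 - x
D^1 f = (9/2)x^2 - 16x - 1
matching coefficients of g against c_0 f + c_1 Df + … from the top degree down determines the c_i
solution: c_0 = 1/2, c_1 = 1

c_0 = 1/2, c_1 = 1


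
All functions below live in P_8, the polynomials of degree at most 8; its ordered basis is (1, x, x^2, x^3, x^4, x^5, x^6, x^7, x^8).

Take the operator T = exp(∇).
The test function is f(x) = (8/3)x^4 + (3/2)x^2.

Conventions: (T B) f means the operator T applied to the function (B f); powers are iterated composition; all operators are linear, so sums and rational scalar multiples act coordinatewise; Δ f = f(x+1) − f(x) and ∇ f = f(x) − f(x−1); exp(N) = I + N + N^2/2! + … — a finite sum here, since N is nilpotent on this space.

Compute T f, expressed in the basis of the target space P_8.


order-1 term: (32/3)x^3 - 16x^2 + (41/3)x - 25/6
order-2 term: 16x^2 - 32x + 121/6
order-3 term: (32/3)x - 16
order-4 term: 8/3
the series for exp(∇) f terminates at order 4
exp(∇) f = (8/3)x^4 + (32/3)x^3 + (3/2)x^2 - (23/3)x + 8/3

the image equals g(x) = (8/3)x^4 + (32/3)x^3 + (3/2)x^2 - (23/3)x + 8/3


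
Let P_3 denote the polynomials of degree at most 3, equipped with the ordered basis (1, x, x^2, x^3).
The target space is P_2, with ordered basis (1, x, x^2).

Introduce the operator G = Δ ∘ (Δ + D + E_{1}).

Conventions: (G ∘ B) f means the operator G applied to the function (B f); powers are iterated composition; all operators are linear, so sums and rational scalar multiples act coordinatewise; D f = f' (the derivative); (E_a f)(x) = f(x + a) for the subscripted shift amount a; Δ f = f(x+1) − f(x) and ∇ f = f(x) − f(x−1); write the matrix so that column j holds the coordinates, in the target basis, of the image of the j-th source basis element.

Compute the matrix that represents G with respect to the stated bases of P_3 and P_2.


the matrix is [[0, 1, 7, 16]; [0, 0, 2, 21]; [0, 0, 0, 3]] (rows listed top to bottom)

image of 1: 0
image of x: 1
image of x^2: 2x + 7
image of x^3: 3x^2 + 21x + 16
each image's coordinates form column j of the matrix


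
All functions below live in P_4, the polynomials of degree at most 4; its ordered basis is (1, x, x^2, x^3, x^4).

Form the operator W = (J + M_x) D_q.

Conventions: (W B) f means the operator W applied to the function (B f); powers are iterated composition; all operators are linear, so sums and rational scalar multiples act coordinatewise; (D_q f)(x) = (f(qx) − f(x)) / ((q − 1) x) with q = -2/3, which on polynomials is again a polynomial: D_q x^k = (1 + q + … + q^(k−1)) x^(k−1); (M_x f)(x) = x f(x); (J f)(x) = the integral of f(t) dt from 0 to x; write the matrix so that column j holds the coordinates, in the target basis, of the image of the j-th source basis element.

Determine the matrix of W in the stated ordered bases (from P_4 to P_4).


image of 1: 0
image of x: 2x
image of x^2: (1/2)x^2
image of x^3: (28/27)x^3
image of x^4: (65/108)x^4
each image's coordinates form column j of the matrix

the matrix is [[0, 0, 0, 0, 0]; [0, 2, 0, 0, 0]; [0, 0, 1/2, 0, 0]; [0, 0, 0, 28/27, 0]; [0, 0, 0, 0, 65/108]] (rows listed top to bottom)


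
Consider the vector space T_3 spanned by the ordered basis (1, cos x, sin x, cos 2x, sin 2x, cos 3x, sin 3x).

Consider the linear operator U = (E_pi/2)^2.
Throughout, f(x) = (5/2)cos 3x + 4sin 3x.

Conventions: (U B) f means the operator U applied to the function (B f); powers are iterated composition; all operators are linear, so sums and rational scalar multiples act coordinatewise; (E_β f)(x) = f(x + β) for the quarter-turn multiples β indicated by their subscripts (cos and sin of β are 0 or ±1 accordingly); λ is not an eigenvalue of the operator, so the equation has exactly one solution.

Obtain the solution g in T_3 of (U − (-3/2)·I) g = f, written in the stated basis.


write g with unknown coordinates in the stated basis and equate coefficients in (U − (-3/2)·I) g = f
solving from the highest basis element down gives g = 5cos 3x + 8sin 3x
check: U g = -5cos 3x - 8sin 3x
so U g − (-3/2)·g = (5/2)cos 3x + 4sin 3x = f ✓

the result is g(x) = 5cos 3x + 8sin 3x


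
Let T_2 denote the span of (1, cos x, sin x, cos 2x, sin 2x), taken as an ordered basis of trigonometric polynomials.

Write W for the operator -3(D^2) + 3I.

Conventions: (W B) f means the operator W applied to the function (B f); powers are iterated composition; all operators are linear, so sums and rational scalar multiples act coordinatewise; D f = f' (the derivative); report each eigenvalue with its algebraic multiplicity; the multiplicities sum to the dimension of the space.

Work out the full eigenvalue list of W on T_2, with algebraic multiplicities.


λ = 3 (multiplicity 1), λ = 6 (multiplicity 2), λ = 15 (multiplicity 2)

image of 1: 3
image of cos x: 6cos x
image of sin x: 6sin x
image of cos 2x: 15cos 2x
image of sin 2x: 15sin 2x
the matrix is diagonal; its diagonal is (3, 6, 6, 15, 15)
for a triangular matrix the eigenvalues are the diagonal entries, with algebraic multiplicity their repetition count


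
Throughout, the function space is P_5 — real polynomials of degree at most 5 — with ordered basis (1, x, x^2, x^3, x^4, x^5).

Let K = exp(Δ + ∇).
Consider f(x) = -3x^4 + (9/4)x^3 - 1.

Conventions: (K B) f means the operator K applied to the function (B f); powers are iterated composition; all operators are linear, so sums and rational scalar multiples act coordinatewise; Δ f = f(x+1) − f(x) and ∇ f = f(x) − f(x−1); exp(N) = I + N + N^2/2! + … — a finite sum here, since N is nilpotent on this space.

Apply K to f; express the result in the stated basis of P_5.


the result is g(x) = -3x^4 - (87/4)x^3 - (117/2)x^2 - 93x - 149/2

order-1 term: -24x^3 + (27/2)x^2 - 24x + 9/2
order-2 term: -72x^2 + 27x - 48
order-3 term: -96x + 18
order-4 term: -48
the series for exp(Δ + ∇) f terminates at order 4
exp(Δ + ∇) f = -3x^4 - (87/4)x^3 - (117/2)x^2 - 93x - 149/2


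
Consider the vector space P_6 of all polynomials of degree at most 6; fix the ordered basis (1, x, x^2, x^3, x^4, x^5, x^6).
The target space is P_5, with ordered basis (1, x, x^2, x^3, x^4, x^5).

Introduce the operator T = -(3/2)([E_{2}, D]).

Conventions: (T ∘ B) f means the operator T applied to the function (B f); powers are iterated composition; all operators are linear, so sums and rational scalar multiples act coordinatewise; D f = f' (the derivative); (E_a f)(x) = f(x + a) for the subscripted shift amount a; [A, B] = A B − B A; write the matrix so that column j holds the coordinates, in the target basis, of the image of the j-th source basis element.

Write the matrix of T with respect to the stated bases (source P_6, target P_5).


image of 1: 0
image of x: 0
image of x^2: 0
image of x^3: 0
image of x^4: 0
image of x^5: 0
image of x^6: 0
each image's coordinates form column j of the matrix

the matrix is [[0, 0, 0, 0, 0, 0, 0]; [0, 0, 0, 0, 0, 0, 0]; [0, 0, 0, 0, 0, 0, 0]; [0, 0, 0, 0, 0, 0, 0]; [0, 0, 0, 0, 0, 0, 0]; [0, 0, 0, 0, 0, 0, 0]] (rows listed top to bottom)


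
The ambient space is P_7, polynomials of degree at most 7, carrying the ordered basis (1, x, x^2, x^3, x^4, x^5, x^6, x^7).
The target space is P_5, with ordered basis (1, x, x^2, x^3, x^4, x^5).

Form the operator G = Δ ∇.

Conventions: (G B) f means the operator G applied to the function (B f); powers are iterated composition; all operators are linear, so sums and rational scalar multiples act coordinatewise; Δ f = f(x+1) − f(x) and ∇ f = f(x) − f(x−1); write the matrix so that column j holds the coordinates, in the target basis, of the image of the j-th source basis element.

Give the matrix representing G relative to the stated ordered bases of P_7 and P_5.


the matrix is [[0, 0, 2, 0, 2, 0, 2, 0]; [0, 0, 0, 6, 0, 10, 0, 14]; [0, 0, 0, 0, 12, 0, 30, 0]; [0, 0, 0, 0, 0, 20, 0, 70]; [0, 0, 0, 0, 0, 0, 30, 0]; [0, 0, 0, 0, 0, 0, 0, 42]] (rows listed top to bottom)

image of 1: 0
image of x: 0
image of x^2: 2
image of x^3: 6x
image of x^4: 12x^2 + 2
image of x^5: 20x^3 + 10x
image of x^6: 30x^4 + 30x^2 + 2
image of x^7: 42x^5 + 70x^3 + 14x
each image's coordinates form column j of the matrix


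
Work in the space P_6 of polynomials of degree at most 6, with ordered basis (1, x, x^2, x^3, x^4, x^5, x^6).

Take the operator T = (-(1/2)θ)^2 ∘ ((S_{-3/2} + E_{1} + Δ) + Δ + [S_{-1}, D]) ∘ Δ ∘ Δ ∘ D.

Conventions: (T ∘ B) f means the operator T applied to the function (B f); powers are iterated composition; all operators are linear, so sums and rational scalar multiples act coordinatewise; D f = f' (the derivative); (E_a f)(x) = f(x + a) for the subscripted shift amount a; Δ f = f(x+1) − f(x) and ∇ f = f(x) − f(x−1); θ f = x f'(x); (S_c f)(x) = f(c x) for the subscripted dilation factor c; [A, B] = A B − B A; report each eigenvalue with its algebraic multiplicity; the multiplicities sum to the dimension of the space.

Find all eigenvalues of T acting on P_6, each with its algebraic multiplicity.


image of 1: 0
image of x: 0
image of x^2: 0
image of x^3: 0
image of x^4: -3x
image of x^5: 195x^2 + 15x
image of x^6: -(2565/4)x^3 + 2970x^2 + (795/2)x
the matrix is upper triangular; its diagonal is (0, 0, 0, 0, 0, 0, 0)
for a triangular matrix the eigenvalues are the diagonal entries, with algebraic multiplicity their repetition count

λ = 0 (multiplicity 7)


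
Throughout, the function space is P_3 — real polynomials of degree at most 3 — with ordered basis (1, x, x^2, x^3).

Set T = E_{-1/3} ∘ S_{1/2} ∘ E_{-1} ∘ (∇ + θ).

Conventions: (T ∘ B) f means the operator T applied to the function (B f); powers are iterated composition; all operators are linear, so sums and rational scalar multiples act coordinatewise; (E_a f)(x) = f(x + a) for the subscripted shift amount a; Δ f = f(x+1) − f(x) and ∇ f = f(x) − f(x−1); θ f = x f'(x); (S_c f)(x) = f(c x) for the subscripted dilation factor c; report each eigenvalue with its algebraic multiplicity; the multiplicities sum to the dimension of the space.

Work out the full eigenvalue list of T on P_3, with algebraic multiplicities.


λ = 0 (multiplicity 1), λ = 3/8 (multiplicity 1), λ = 1/2 (multiplicity 2)

image of 1: 0
image of x: (1/2)x - 1/6
image of x^2: (1/2)x^2 - (4/3)x - 11/18
image of x^3: (3/8)x^3 - (15/8)x^2 + (9/8)x + 275/72
the matrix is upper triangular; its diagonal is (0, 1/2, 1/2, 3/8)
for a triangular matrix the eigenvalues are the diagonal entries, with algebraic multiplicity their repetition count


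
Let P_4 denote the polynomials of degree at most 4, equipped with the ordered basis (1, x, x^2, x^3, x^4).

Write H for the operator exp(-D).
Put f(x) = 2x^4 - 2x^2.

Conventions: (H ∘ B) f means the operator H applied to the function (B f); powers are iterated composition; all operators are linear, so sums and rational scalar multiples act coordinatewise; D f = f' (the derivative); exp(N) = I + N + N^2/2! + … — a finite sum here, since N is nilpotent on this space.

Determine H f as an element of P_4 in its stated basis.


the result is g(x) = 2x^4 - 8x^3 + 10x^2 - 4x

order-1 term: -8x^3 + 4x
order-2 term: 12x^2 - 2
order-3 term: -8x
order-4 term: 2
the series for exp(-D) f terminates at order 4
exp(-D) f = 2x^4 - 8x^3 + 10x^2 - 4x


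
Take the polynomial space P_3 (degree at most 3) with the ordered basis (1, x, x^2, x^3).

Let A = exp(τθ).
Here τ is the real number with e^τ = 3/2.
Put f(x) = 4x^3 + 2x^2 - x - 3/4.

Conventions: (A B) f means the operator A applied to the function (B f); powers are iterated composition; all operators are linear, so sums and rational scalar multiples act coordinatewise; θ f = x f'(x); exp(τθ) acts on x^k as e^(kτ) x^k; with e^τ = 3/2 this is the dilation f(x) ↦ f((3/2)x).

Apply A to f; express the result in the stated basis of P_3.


the image equals g(x) = (27/2)x^3 + (9/2)x^2 - (3/2)x - 3/4

exp(τθ) x^k = e^(kτ) x^k; with e^τ = 3/2 this sends x^k to (3/2)^k x^k
x ↦ 3/2 x
x^2 ↦ 9/4 x^2
x^3 ↦ 27/8 x^3
applying this coordinatewise to f: exp(τθ) f = (27/2)x^3 + (9/2)x^2 - (3/2)x - 3/4


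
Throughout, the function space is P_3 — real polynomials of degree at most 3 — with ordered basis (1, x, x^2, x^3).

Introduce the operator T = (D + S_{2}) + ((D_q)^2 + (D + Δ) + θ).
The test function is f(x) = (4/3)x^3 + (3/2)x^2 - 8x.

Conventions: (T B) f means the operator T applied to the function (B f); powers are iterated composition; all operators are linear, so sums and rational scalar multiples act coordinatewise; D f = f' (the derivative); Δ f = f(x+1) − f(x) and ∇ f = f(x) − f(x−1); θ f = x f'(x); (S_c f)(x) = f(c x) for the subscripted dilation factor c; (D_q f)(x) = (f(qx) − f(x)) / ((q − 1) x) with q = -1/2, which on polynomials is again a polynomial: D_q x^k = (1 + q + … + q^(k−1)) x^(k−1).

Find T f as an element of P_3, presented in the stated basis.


the image equals g(x) = (44/3)x^3 + 21x^2 - (21/2)x - 245/12

D f = 4x^2 + 3x - 8
S_{2} f = (32/3)x^3 + 6x^2 - 16x
(D + S_{2}) f = (32/3)x^3 + 10x^2 - 13x - 8
D_q f = x^2 + (3/4)x - 8
D_q D_q f = (1/2)x + 3/4
D f = 4x^2 + 3x - 8
Δ f = 4x^2 + 7x - 31/6
(D + Δ) f = 8x^2 + 10x - 79/6
θ f = 4x^3 + 3x^2 - 8x
((D_q)^2 + (D + Δ) + θ) f = 4x^3 + 11x^2 + (5/2)x - 149/12
((D + S_{2}) + ((D_q)^2 + (D + Δ) + θ)) f = (44/3)x^3 + 21x^2 - (21/2)x - 245/12


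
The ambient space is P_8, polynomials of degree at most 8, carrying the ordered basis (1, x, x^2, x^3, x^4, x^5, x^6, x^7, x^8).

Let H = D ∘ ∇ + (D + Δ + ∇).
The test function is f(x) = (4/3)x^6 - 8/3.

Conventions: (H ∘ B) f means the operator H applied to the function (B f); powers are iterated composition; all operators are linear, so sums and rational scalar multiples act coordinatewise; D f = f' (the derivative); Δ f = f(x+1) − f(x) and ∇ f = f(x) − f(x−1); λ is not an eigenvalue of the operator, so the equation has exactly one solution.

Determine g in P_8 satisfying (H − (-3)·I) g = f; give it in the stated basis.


write g with unknown coordinates in the stated basis and equate coefficients in (H − (-3)·I) g = f
solving from the highest basis element down gives g = (4/9)x^6 - (8/3)x^5 + (80/9)x^4 - (400/27)x^3 - (80/9)x^2 + (2152/27)x - 7696/81
check: H g = 8x^5 - (80/3)x^4 + (400/9)x^3 + (80/3)x^2 - (2152/9)x + 7624/27
so H g − (-3)·g = (4/3)x^6 - 8/3 = f ✓

the image equals g(x) = (4/9)x^6 - (8/3)x^5 + (80/9)x^4 - (400/27)x^3 - (80/9)x^2 + (2152/27)x - 7696/81


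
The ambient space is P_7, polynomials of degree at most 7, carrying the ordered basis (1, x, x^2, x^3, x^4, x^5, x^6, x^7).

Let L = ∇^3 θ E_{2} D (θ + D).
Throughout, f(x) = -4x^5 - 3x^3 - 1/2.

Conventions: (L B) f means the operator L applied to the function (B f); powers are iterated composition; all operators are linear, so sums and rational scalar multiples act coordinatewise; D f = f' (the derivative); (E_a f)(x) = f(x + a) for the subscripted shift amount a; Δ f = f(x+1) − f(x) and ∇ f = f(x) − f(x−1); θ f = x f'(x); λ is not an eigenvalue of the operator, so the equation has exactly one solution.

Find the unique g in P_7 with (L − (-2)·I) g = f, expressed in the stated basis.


write g with unknown coordinates in the stated basis and equate coefficients in (L − (-2)·I) g = f
solving from the highest basis element down gives g = -2x^5 - (3/2)x^3 + 2400x + 1439/4
check: L g = -4800x - 720
so L g − (-2)·g = -4x^5 - 3x^3 - 1/2 = f ✓

g(x) = -2x^5 - (3/2)x^3 + 2400x + 1439/4


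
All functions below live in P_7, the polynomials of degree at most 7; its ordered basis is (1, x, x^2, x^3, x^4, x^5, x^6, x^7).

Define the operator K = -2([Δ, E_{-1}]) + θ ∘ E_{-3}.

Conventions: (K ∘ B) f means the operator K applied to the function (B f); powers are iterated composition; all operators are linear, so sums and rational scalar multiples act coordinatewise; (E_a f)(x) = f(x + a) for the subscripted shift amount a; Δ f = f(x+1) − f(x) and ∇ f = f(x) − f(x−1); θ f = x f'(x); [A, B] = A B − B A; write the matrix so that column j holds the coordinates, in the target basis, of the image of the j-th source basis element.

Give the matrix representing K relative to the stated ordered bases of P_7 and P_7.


image of 1: 0
image of x: x
image of x^2: 2x^2 - 6x
image of x^3: 3x^3 - 18x^2 + 27x
image of x^4: 4x^4 - 36x^3 + 108x^2 - 108x
image of x^5: 5x^5 - 60x^4 + 270x^3 - 540x^2 + 405x
image of x^6: 6x^6 - 90x^5 + 540x^4 - 1620x^3 + 2430x^2 - 1458x
image of x^7: 7x^7 - 126x^6 + 945x^5 - 3780x^4 + 8505x^3 - 10206x^2 + 5103x
each image's coordinates form column j of the matrix

the matrix is [[0, 0, 0, 0, 0, 0, 0, 0]; [0, 1, -6, 27, -108, 405, -1458, 5103]; [0, 0, 2, -18, 108, -540, 2430, -10206]; [0, 0, 0, 3, -36, 270, -1620, 8505]; [0, 0, 0, 0, 4, -60, 540, -3780]; [0, 0, 0, 0, 0, 5, -90, 945]; [0, 0, 0, 0, 0, 0, 6, -126]; [0, 0, 0, 0, 0, 0, 0, 7]] (rows listed top to bottom)


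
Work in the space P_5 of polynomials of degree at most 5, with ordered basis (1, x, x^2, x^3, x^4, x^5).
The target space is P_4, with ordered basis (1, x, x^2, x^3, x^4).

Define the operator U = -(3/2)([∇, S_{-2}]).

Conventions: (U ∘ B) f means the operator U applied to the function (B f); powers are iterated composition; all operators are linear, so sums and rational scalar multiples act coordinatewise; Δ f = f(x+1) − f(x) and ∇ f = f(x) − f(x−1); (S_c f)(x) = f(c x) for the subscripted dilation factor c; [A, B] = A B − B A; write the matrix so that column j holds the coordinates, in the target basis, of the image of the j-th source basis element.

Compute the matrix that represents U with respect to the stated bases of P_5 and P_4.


the matrix is [[0, 9/2, 9/2, 27/2, 45/2, 99/2]; [0, 0, -18, -27, -108, -225]; [0, 0, 0, 54, 108, 540]; [0, 0, 0, 0, -144, -360]; [0, 0, 0, 0, 0, 360]] (rows listed top to bottom)

image of 1: 0
image of x: 9/2
image of x^2: -18x + 9/2
image of x^3: 54x^2 - 27x + 27/2
image of x^4: -144x^3 + 108x^2 - 108x + 45/2
image of x^5: 360x^4 - 360x^3 + 540x^2 - 225x + 99/2
each image's coordinates form column j of the matrix


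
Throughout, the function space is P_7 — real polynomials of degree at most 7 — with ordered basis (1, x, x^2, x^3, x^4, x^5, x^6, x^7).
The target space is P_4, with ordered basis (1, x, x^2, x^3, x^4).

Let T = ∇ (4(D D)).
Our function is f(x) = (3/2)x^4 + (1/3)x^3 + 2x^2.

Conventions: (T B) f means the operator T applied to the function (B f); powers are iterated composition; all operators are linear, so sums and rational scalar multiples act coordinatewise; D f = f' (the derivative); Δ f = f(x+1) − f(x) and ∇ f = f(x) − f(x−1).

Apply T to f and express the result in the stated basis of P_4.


D f = 6x^3 + x^2 + 4x
D D f = 18x^2 + 2x + 4
(4(D D)) f = 72x^2 + 8x + 16
∇ (4(D D)) f = 144x - 64

the result is g(x) = 144x - 64


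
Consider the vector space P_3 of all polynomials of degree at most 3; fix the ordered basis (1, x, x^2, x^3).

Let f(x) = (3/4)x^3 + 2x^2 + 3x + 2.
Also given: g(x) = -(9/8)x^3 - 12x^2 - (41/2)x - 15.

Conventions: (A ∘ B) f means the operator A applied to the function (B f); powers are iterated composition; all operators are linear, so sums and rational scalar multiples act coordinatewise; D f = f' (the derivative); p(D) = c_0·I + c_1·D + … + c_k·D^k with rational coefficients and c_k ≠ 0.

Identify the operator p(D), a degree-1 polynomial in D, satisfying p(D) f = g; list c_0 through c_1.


p(D) = -(3/2)·I − 4·D, i.e. c_0 = -3/2, c_1 = -4

D^0 f = (3/4)x^3 + 2x^2 + 3x + 2
D^1 f = (9/4)x^2 + 4x + 3
matching coefficients of g against c_0 f + c_1 Df + … from the top degree down determines the c_i
solution: c_0 = -3/2, c_1 = -4


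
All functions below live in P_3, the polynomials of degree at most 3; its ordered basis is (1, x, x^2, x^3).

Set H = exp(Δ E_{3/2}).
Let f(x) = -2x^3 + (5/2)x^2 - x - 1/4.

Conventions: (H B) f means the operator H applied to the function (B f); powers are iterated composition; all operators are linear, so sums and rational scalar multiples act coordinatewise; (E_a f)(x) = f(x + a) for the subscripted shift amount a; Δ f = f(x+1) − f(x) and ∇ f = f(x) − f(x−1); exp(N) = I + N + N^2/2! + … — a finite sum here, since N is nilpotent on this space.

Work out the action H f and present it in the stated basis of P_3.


the result is g(x) = -2x^3 - (7/2)x^2 - 26x - 157/4

order-1 term: -6x^2 - 19x - 31/2
order-2 term: -6x - 43/2
order-3 term: -2
the series for exp(Δ E_{3/2}) f terminates at order 3
exp(Δ E_{3/2}) f = -2x^3 - (7/2)x^2 - 26x - 157/4


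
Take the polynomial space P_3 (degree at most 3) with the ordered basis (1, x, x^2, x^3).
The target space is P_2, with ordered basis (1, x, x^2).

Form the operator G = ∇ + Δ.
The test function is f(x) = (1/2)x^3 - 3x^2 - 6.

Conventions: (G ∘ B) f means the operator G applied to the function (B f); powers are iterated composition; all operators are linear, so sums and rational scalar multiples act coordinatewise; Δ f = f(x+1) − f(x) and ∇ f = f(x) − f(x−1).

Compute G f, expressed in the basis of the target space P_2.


g(x) = 3x^2 - 12x + 1

∇ f = (3/2)x^2 - (15/2)x + 7/2
Δ f = (3/2)x^2 - (9/2)x - 5/2
(∇ + Δ) f = 3x^2 - 12x + 1


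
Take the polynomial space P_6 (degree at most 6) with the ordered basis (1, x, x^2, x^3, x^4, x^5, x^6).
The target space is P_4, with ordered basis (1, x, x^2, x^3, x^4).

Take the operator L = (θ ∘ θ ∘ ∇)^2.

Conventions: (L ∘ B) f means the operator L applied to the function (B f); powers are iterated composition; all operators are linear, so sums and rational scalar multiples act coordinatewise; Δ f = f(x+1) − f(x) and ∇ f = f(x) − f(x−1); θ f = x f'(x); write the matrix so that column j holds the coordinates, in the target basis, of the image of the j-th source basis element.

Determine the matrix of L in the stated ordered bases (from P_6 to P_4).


the matrix is [[0, 0, 0, 0, 0, 0, 0]; [0, 0, 0, 24, -156, 670, -2370]; [0, 0, 0, 0, 432, -3000, 13920]; [0, 0, 0, 0, 0, 2880, -22140]; [0, 0, 0, 0, 0, 0, 12000]] (rows listed top to bottom)

image of 1: 0
image of x: 0
image of x^2: 0
image of x^3: 24x
image of x^4: 432x^2 - 156x
image of x^5: 2880x^3 - 3000x^2 + 670x
image of x^6: 12000x^4 - 22140x^3 + 13920x^2 - 2370x
each image's coordinates form column j of the matrix


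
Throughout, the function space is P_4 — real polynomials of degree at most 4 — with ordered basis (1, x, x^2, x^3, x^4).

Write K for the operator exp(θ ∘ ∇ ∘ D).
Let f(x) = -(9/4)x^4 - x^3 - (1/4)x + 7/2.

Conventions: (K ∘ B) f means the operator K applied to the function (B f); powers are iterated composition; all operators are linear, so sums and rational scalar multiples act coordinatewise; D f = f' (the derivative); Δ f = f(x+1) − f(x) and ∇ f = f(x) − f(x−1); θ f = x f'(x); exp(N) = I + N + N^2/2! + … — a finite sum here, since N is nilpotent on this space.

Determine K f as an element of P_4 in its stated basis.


the image equals g(x) = -(9/4)x^4 - x^3 - 54x^2 + (83/4)x + 7/2

order-1 term: -54x^2 + 21x
the series for exp(θ ∘ ∇ ∘ D) f terminates at order 1
exp(θ ∘ ∇ ∘ D) f = -(9/4)x^4 - x^3 - 54x^2 + (83/4)x + 7/2


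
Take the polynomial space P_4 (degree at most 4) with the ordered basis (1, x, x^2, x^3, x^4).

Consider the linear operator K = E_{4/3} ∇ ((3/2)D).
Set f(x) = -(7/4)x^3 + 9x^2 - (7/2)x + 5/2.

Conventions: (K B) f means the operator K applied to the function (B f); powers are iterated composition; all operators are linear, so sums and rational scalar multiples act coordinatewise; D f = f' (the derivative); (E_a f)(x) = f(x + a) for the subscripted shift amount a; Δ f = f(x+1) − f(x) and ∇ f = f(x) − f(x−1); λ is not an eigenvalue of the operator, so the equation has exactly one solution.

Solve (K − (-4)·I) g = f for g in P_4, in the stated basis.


write g with unknown coordinates in the stated basis and equate coefficients in (K − (-4)·I) g = f
solving from the highest basis element down gives g = -(7/16)x^3 + (9/4)x^2 + (7/64)x - 31/128
check: K g = -(63/16)x + 111/32
so K g − (-4)·g = -(7/4)x^3 + 9x^2 - (7/2)x + 5/2 = f ✓

the image equals g(x) = -(7/16)x^3 + (9/4)x^2 + (7/64)x - 31/128


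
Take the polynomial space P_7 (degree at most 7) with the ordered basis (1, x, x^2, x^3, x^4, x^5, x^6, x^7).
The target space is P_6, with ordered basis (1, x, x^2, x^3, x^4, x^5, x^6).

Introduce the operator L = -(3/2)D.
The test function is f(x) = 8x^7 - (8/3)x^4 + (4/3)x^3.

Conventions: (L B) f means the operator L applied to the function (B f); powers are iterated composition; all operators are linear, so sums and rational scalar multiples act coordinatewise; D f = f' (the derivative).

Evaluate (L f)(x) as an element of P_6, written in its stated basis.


D f = 56x^6 - (32/3)x^3 + 4x^2
(-(3/2)D) f = -84x^6 + 16x^3 - 6x^2

the image equals g(x) = -84x^6 + 16x^3 - 6x^2


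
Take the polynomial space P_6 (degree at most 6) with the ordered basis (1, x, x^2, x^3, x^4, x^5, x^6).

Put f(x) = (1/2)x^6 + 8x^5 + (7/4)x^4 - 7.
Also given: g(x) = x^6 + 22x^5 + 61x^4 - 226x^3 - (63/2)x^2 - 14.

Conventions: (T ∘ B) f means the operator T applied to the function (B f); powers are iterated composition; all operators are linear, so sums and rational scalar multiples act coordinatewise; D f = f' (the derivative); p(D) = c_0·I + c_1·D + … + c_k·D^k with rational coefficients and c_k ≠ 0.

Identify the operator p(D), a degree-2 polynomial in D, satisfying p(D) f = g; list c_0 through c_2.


D^0 f = (1/2)x^6 + 8x^5 + (7/4)x^4 - 7
D^1 f = 3x^5 + 40x^4 + 7x^3
D^2 f = 15x^4 + 160x^3 + 21x^2
matching coefficients of g against c_0 f + c_1 Df + … from the top degree down determines the c_i
solution: c_0 = 2, c_1 = 2, c_2 = -3/2

p(D) = 2·I + 2·D − (3/2)·D^2, i.e. c_0 = 2, c_1 = 2, c_2 = -3/2


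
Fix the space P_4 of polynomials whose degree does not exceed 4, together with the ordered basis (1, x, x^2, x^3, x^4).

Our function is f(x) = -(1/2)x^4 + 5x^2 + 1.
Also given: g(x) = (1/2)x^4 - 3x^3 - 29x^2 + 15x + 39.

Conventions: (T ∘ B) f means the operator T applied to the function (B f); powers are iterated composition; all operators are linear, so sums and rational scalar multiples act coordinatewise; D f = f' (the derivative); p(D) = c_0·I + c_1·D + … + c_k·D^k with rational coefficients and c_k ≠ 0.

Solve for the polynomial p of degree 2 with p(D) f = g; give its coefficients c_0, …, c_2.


c_0 = -1, c_1 = 3/2, c_2 = 4

D^0 f = -(1/2)x^4 + 5x^2 + 1
D^1 f = -2x^3 + 10x
D^2 f = -6x^2 + 10
matching coefficients of g against c_0 f + c_1 Df + … from the top degree down determines the c_i
solution: c_0 = -1, c_1 = 3/2, c_2 = 4


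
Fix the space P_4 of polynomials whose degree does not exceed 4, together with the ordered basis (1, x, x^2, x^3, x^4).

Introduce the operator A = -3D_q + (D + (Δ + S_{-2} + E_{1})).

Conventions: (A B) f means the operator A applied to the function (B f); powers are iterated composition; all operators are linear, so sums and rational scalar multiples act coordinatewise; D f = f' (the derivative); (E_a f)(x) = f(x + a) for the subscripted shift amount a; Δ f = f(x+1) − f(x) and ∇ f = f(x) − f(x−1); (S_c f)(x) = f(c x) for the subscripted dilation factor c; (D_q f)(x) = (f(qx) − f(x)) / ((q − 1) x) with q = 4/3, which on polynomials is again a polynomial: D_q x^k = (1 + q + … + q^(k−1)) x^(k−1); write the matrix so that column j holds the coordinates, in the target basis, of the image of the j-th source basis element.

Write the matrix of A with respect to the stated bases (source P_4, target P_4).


image of 1: 2
image of x: -x
image of x^2: 5x^2 - x + 2
image of x^3: -7x^3 - (10/3)x^2 + 6x + 2
image of x^4: 17x^4 - (67/9)x^3 + 12x^2 + 8x + 2
each image's coordinates form column j of the matrix

the matrix is [[2, 0, 2, 2, 2]; [0, -1, -1, 6, 8]; [0, 0, 5, -10/3, 12]; [0, 0, 0, -7, -67/9]; [0, 0, 0, 0, 17]] (rows listed top to bottom)


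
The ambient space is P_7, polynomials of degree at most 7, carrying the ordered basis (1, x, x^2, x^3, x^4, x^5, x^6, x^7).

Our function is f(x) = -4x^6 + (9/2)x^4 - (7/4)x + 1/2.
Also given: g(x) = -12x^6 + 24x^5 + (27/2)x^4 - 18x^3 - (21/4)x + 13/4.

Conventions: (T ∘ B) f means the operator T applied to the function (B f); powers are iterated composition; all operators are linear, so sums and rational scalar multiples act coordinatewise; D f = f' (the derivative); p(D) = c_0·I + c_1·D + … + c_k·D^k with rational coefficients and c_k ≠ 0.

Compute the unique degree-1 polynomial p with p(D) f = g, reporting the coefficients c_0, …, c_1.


c_0 = 3, c_1 = -1

D^0 f = -4x^6 + (9/2)x^4 - (7/4)x + 1/2
D^1 f = -24x^5 + 18x^3 - 7/4
matching coefficients of g against c_0 f + c_1 Df + … from the top degree down determines the c_i
solution: c_0 = 3, c_1 = -1


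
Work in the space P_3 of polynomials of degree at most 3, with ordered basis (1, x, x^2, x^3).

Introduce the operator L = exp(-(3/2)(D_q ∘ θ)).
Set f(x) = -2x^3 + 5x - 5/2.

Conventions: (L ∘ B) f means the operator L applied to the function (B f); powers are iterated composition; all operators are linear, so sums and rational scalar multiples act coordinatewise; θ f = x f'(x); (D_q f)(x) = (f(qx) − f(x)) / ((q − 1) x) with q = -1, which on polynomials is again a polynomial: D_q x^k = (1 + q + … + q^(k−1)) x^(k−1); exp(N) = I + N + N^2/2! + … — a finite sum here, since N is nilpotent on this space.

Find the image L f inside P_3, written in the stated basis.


order-1 term: 9x^2 - 15/2
the series for exp(-(3/2)(D_q ∘ θ)) f terminates at order 1
exp(-(3/2)(D_q ∘ θ)) f = -2x^3 + 9x^2 + 5x - 10

the image equals g(x) = -2x^3 + 9x^2 + 5x - 10


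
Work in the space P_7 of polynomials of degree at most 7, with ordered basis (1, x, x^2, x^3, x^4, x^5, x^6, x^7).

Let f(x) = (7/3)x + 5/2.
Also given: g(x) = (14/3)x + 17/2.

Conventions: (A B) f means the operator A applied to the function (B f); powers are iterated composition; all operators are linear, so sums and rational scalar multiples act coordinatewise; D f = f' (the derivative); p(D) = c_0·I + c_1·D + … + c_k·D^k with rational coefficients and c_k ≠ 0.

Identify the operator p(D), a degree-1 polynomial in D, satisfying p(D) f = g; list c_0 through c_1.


D^0 f = (7/3)x + 5/2
D^1 f = 7/3
matching coefficients of g against c_0 f + c_1 Df + … from the top degree down determines the c_i
solution: c_0 = 2, c_1 = 3/2

p(D) = 2·I + (3/2)·D, i.e. c_0 = 2, c_1 = 3/2


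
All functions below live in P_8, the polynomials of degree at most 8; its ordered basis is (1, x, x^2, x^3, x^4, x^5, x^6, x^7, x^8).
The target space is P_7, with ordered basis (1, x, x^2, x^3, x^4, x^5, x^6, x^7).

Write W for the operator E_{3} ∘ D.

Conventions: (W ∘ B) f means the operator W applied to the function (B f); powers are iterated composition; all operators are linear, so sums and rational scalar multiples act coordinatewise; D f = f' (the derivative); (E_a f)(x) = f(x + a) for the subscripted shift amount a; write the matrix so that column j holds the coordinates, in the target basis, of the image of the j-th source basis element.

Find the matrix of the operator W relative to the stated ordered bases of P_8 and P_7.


the matrix is [[0, 1, 6, 27, 108, 405, 1458, 5103, 17496]; [0, 0, 2, 18, 108, 540, 2430, 10206, 40824]; [0, 0, 0, 3, 36, 270, 1620, 8505, 40824]; [0, 0, 0, 0, 4, 60, 540, 3780, 22680]; [0, 0, 0, 0, 0, 5, 90, 945, 7560]; [0, 0, 0, 0, 0, 0, 6, 126, 1512]; [0, 0, 0, 0, 0, 0, 0, 7, 168]; [0, 0, 0, 0, 0, 0, 0, 0, 8]] (rows listed top to bottom)

image of 1: 0
image of x: 1
image of x^2: 2x + 6
image of x^3: 3x^2 + 18x + 27
image of x^4: 4x^3 + 36x^2 + 108x + 108
image of x^5: 5x^4 + 60x^3 + 270x^2 + 540x + 405
image of x^6: 6x^5 + 90x^4 + 540x^3 + 1620x^2 + 2430x + 1458
image of x^7: 7x^6 + 126x^5 + 945x^4 + 3780x^3 + 8505x^2 + 10206x + 5103
image of x^8: 8x^7 + 168x^6 + 1512x^5 + 7560x^4 + 22680x^3 + 40824x^2 + 40824x + 17496
each image's coordinates form column j of the matrix
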